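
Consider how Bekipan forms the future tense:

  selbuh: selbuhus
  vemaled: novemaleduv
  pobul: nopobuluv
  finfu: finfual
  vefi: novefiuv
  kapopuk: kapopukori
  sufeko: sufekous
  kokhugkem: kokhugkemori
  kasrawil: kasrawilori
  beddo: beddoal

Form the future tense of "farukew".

"farukew" begins with f-. The one such stem in the data (finfu → finfual) adds -al, so the same rule applies.
The other patterns: stems beginning with p- or v- add no- … -uv around the stem; stems beginning with k- add -ori; stems beginning with s- add -us.
So farukew → farukewal.

farukewal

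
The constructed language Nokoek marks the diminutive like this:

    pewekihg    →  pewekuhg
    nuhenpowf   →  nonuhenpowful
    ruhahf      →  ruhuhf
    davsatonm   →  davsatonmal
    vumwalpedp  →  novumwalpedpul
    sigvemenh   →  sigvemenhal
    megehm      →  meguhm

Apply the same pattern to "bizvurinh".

bizvurinhal

davsatonm and megehm both end in -m yet inflect differently (davsatonmal, meguhm), so the final letter is not what conditions the rule; the second-to-last letter is.
"bizvurinh" has second-to-last letter 'n'. The stems whose second-to-last letter is 'n' (davsatonm → davsatonmal, sigvemenh → sigvemenhal) add -al.
So bizvurinh → bizvurinhal.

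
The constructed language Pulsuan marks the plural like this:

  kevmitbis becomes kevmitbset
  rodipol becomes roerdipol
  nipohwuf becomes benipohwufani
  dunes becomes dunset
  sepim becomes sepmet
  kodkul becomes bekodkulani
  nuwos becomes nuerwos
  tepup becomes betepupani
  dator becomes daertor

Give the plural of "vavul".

"vavul" has last vowel 'u'. The stems whose last vowel is 'u' (nipohwuf → benipohwufani, tepup → betepupani, kodkul → bekodkulani) add be- … -ani around the stem.
So vavul → bevavulani.

bevavulani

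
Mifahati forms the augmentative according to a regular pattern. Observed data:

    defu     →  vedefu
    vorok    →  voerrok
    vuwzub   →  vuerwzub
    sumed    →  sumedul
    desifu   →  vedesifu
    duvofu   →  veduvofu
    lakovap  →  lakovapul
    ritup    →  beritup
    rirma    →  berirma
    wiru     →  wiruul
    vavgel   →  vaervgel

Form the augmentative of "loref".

loreful

duvofu and wiru both end in -u yet inflect differently (veduvofu, wiruul), so the final letter is not what conditions the rule; the first letter is.
"loref" begins with l-. The one such stem in the data (lakovap → lakovapul) adds -ul, so the same rule applies.
The other patterns: stems beginning with d- add the prefix ve-; stems beginning with r- add the prefix be-; stems beginning with v- insert -er- after the first vowel.
So loref → loreful.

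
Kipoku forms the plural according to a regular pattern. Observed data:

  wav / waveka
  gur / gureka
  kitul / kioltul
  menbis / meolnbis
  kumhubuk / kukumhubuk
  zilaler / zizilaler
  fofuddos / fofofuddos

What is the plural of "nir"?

gur and zilaler both end in -r yet inflect differently (gureka, zizilaler), so the final letter is not what conditions the rule; the number of vowels is.
"nir" has 1 vowel. The stems with 1 vowel (wav → waveka, gur → gureka) add -eka.
The other patterns: stems with 2 vowels insert -ol- after the first vowel; stems with 3 vowels repeat the first consonant+vowel as a prefix.
So nir → nireka.

nireka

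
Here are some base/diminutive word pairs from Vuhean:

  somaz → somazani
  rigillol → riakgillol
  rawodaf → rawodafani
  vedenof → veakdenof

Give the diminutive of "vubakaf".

vedenof and rawodaf both end in -f yet inflect differently (veakdenof, rawodafani), so the final letter is not what conditions the rule; the last vowel is.
"vubakaf" has last vowel 'a'. The stems whose last vowel is 'a' (somaz → somazani, rawodaf → rawodafani) add -ani.
So vubakaf → vubakafani.

vubakafani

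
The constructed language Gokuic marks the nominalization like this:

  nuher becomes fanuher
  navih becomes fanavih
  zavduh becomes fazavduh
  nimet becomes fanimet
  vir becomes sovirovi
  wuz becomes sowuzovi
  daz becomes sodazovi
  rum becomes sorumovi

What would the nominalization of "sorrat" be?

nuher and vir both end in -r yet inflect differently (fanuher, sovirovi), so the final letter is not what conditions the rule; the number of vowels is.
"sorrat" has 2 vowels. The stems with 2 vowels (nuher → fanuher, navih → fanavih, zavduh → fazavduh) add the prefix fa-.
The other pattern: stems with 1 vowel add so- … -ovi around the stem.
So sorrat → fasorrat.

fasorrat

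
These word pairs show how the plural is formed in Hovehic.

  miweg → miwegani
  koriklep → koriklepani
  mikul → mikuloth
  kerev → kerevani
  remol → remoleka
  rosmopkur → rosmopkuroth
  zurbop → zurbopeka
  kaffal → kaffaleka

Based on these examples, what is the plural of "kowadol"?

kowadoleka

"kowadol" has last vowel 'o'. The stems whose last vowel is 'o' (zurbop → zurbopeka, remol → remoleka) add -eka.
So kowadol → kowadoleka.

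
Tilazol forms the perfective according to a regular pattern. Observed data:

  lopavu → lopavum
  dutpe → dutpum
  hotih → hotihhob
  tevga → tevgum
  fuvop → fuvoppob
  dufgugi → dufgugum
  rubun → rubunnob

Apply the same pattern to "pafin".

dufgugi and hotih both have last vowel 'i' yet inflect differently (dufgugum, hotihhob), so the last vowel is not what conditions the rule; whether the stem ends in a vowel or a consonant is.
"pafin" ends in a consonant. The stems ending in a consonant (hotih → hotihhob, fuvop → fuvoppob, rubun → rubunnob) double the final consonant and add -ob.
The other pattern: stems ending in a vowel drop the final letter and add -um.
So pafin → pafinnob.

pafinnob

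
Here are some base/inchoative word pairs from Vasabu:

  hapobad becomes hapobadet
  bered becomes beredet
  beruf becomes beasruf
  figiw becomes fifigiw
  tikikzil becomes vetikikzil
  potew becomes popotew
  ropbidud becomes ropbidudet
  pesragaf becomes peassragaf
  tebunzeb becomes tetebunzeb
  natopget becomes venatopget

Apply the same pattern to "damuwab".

dadamuwab

"damuwab" ends in -b. The one such stem in the data (tebunzeb → tetebunzeb) repeats the first consonant+vowel as a prefix (as do potew, figiw), so the same rule applies.
The other patterns: stems ending in -d add -et; stems ending in -f insert -as- after the first vowel; stems ending in -l or -t add the prefix ve-.
So damuwab → dadamuwab.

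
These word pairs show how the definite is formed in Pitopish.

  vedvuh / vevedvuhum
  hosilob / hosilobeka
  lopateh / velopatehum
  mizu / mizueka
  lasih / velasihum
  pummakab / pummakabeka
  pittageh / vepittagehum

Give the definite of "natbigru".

natbigrueka

vedvuh and mizu both have last vowel 'u' yet inflect differently (vevedvuhum, mizueka), so the last vowel is not what conditions the rule; the final letter is.
"natbigru" ends in -u. The one such stem in the data (mizu → mizueka) adds -eka, so the same rule applies.
So natbigru → natbigrueka.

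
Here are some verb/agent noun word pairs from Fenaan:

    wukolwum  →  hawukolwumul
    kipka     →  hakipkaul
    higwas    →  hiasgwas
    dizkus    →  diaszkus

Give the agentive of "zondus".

zoasndus

dizkus and wukolwum both have last vowel 'u' yet inflect differently (diaszkus, hawukolwumul), so the last vowel is not what conditions the rule; the final letter is.
"zondus" ends in -s. The stems ending in -s (dizkus → diaszkus, higwas → hiasgwas) insert -as- after the first vowel.
The other pattern: stems ending in -a or -m add ha- … -ul around the stem.
So zondus → zoasndus.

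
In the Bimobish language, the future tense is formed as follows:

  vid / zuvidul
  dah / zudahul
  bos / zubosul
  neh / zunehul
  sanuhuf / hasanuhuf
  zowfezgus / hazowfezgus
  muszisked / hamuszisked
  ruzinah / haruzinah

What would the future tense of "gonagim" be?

bos and zowfezgus both end in -s yet inflect differently (zubosul, hazowfezgus), so the final letter is not what conditions the rule; the number of vowels is.
"gonagim" has 3 vowels. The stems with 3 vowels (sanuhuf → hasanuhuf, zowfezgus → hazowfezgus, muszisked → hamuszisked) add the prefix ha-.
The other pattern: stems with 1 vowel add zu- … -ul around the stem.
So gonagim → hagonagim.

hagonagim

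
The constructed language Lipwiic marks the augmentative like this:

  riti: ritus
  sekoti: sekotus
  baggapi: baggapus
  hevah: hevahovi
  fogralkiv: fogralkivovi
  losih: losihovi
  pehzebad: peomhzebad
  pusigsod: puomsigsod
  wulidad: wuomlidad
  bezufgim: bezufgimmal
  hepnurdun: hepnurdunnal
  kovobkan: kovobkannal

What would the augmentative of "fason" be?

fasonnal

riti and fogralkiv both have last vowel 'i' yet inflect differently (ritus, fogralkivovi), so the last vowel is not what conditions the rule; the final letter is.
"fason" ends in -n. The stems ending in -n (hepnurdun → hepnurdunnal, kovobkan → kovobkannal) double the final consonant and add -al.
So fason → fasonnal.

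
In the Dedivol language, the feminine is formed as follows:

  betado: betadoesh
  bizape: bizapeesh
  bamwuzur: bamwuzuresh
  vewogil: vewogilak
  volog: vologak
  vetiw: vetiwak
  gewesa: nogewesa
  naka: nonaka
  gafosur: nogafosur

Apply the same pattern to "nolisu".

bamwuzur and gafosur both end in -r yet inflect differently (bamwuzuresh, nogafosur), so the final letter is not what conditions the rule; the first letter is.
"nolisu" begins with n-. The one such stem in the data (naka → nonaka) adds the prefix no-, so the same rule applies.
The other patterns: stems beginning with b- add -esh; stems beginning with v- add -ak.
So nolisu → nonolisu.

nonolisu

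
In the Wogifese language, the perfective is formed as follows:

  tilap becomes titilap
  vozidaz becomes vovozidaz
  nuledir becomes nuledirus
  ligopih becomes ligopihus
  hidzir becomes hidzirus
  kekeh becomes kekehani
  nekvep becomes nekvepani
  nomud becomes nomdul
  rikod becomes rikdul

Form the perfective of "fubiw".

fubiwus

ligopih and kekeh both end in -h yet inflect differently (ligopihus, kekehani), so the final letter is not what conditions the rule; the last vowel is.
"fubiw" has last vowel 'i'. The stems whose last vowel is 'i' (nuledir → nuledirus, ligopih → ligopihus, hidzir → hidzirus) add -us.
So fubiw → fubiwus.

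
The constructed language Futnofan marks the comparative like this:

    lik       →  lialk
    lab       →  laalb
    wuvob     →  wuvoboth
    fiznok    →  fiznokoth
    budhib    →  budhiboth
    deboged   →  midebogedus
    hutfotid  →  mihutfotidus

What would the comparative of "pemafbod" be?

"pemafbod" has 3 vowels. The stems with 3 vowels (deboged → midebogedus, hutfotid → mihutfotidus) add mi- … -us around the stem.
The other patterns: stems with 1 vowel insert -al- after the first vowel; stems with 2 vowels add -oth.
So pemafbod → mipemafbodus.

mipemafbodus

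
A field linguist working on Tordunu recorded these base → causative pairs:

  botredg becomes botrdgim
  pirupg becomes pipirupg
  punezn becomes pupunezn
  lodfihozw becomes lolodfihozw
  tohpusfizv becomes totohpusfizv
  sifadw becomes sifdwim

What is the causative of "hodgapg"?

"hodgapg" has second-to-last letter 'p'. The one such stem in the data (pirupg → pipirupg) repeats the first consonant+vowel as a prefix (as do lodfihozw, punezn), so the same rule applies.
So hodgapg → hohodgapg.

hohodgapg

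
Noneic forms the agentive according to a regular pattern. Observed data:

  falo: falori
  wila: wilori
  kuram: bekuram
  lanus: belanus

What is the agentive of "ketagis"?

beketagis

wila and kuram both have last vowel 'a' yet inflect differently (wilori, bekuram), so the last vowel is not what conditions the rule; whether the stem ends in a vowel or a consonant is.
"ketagis" ends in a consonant. The stems ending in a consonant (kuram → bekuram, lanus → belanus) add the prefix be-.
The other pattern: stems ending in a vowel drop the final letter and add -ori.
So ketagis → beketagis.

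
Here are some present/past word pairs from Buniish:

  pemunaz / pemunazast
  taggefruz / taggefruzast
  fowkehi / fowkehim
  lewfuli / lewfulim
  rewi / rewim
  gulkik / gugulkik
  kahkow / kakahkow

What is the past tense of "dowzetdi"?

dowzetdim

fowkehi and gulkik both have last vowel 'i' yet inflect differently (fowkehim, gugulkik), so the last vowel is not what conditions the rule; the final letter is.
"dowzetdi" ends in -i. The stems ending in -i (fowkehi → fowkehim, lewfuli → lewfulim, rewi → rewim) drop the final letter and add -im.
The other patterns: stems ending in -z add -ast; stems ending in -k or -w repeat the first consonant+vowel as a prefix.
So dowzetdi → dowzetdim.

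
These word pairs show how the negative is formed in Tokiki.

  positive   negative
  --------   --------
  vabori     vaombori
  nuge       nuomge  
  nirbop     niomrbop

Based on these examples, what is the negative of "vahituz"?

vaomhituz

Every pair shown (vabori → vaombori, nuge → nuomge, nirbop → niomrbop) follows the same rule: insert -om- after the first vowel.
So vahituz → vaomhituz.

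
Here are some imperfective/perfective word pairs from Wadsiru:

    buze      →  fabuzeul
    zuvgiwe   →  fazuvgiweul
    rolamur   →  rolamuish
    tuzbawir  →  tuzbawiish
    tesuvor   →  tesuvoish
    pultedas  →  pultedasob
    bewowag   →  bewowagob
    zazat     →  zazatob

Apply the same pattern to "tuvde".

"tuvde" ends in -e. The stems ending in -e (buze → fabuzeul, zuvgiwe → fazuvgiweul) add fa- … -ul around the stem.
The other patterns: stems ending in -r drop the final letter and add -ish; stems ending in -g, -s or -t add -ob.
So tuvde → fatuvdeul.

fatuvdeul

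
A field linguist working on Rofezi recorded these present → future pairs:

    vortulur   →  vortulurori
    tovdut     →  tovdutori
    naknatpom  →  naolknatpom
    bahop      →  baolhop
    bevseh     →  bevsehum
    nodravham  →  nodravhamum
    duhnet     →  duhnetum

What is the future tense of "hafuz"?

"hafuz" has last vowel 'u'. The stems whose last vowel is 'u' (vortulur → vortulurori, tovdut → tovdutori) add -ori.
So hafuz → hafuzori.

hafuzori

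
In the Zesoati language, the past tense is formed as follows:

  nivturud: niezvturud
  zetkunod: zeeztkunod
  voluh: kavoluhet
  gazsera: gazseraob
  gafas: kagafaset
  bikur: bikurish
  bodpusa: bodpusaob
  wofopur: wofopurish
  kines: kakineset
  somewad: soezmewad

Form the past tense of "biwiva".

nivturud and wofopur both have last vowel 'u' yet inflect differently (niezvturud, wofopurish), so the last vowel is not what conditions the rule; the final letter is.
"biwiva" ends in -a. The stems ending in -a (bodpusa → bodpusaob, gazsera → gazseraob) add -ob.
So biwiva → biwivaob.

biwivaob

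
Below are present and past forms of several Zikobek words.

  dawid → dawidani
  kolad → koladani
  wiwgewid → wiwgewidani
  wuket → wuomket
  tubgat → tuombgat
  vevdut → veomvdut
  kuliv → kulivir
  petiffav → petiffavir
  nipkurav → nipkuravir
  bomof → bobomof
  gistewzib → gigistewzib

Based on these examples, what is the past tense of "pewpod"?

kolad and tubgat both have last vowel 'a' yet inflect differently (koladani, tuombgat), so the last vowel is not what conditions the rule; the final letter is.
"pewpod" ends in -d. The stems ending in -d (dawid → dawidani, kolad → koladani, wiwgewid → wiwgewidani) add -ani.
The other patterns: stems ending in -t insert -om- after the first vowel; stems ending in -v add -ir; stems ending in -b or -f repeat the first consonant+vowel as a prefix.
So pewpod → pewpodani.

pewpodani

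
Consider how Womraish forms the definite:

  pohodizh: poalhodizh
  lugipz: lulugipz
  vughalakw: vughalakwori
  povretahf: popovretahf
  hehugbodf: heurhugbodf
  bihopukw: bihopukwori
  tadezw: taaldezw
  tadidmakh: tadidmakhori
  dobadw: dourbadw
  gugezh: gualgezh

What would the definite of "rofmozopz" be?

rorofmozopz

vughalakw and dobadw both end in -w yet inflect differently (vughalakwori, dourbadw), so the final letter is not what conditions the rule; the second-to-last letter is.
"rofmozopz" has second-to-last letter 'p'. The one such stem in the data (lugipz → lulugipz) repeats the first consonant+vowel as a prefix (as does povretahf), so the same rule applies.
The other patterns: stems whose second-to-last letter is 'k' add -ori; stems whose second-to-last letter is 'd' insert -ur- after the first vowel; stems whose second-to-last letter is 'z' insert -al- after the first vowel.
So rofmozopz → rorofmozopz.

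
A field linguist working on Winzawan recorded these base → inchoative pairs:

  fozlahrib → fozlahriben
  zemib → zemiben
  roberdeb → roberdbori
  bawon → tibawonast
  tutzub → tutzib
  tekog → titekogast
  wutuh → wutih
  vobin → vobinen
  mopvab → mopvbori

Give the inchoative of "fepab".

fepbori

mopvab and tutzub both end in -b yet inflect differently (mopvbori, tutzib), so the final letter is not what conditions the rule; the last vowel is.
"fepab" has last vowel 'a'. The one such stem in the data (mopvab → mopvbori) deletes the last vowel and adds -ori (as does roberdeb), so the same rule applies.
So fepab → fepbori.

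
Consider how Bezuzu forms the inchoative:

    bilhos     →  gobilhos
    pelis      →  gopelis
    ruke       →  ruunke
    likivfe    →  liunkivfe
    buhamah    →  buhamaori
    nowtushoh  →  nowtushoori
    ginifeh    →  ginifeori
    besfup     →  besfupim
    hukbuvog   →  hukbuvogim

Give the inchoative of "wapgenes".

gowapgenes

bilhos and nowtushoh both have last vowel 'o' yet inflect differently (gobilhos, nowtushoori), so the last vowel is not what conditions the rule; the final letter is.
"wapgenes" ends in -s. The stems ending in -s (bilhos → gobilhos, pelis → gopelis) add the prefix go-.
The other patterns: stems ending in -e insert -un- after the first vowel; stems ending in -h drop the final letter and add -ori; stems ending in -g or -p add -im.
So wapgenes → gowapgenes.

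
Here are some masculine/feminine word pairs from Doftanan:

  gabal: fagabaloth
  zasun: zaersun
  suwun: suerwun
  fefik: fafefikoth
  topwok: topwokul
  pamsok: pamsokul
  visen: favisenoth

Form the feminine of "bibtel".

fabibteloth

topwok and fefik both end in -k yet inflect differently (topwokul, fafefikoth), so the final letter is not what conditions the rule; the last vowel is.
"bibtel" has last vowel 'e'. The one such stem in the data (visen → favisenoth) adds fa- … -oth around the stem, so the same rule applies.
The other patterns: stems whose last vowel is 'u' insert -er- after the first vowel; stems whose last vowel is 'o' add -ul.
So bibtel → fabibteloth.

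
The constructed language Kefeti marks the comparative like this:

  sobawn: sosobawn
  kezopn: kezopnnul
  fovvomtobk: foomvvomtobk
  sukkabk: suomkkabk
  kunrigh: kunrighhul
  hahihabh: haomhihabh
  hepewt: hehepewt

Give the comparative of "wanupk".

hahihabh and kunrigh both end in -h yet inflect differently (haomhihabh, kunrighhul), so the final letter is not what conditions the rule; the second-to-last letter is.
"wanupk" has second-to-last letter 'p'. The one such stem in the data (kezopn → kezopnnul) doubles the final consonant and adds -ul (as does kunrigh), so the same rule applies.
The other patterns: stems whose second-to-last letter is 'b' insert -om- after the first vowel; stems whose second-to-last letter is 'w' repeat the first consonant+vowel as a prefix.
So wanupk → wanupkkul.

wanupkkul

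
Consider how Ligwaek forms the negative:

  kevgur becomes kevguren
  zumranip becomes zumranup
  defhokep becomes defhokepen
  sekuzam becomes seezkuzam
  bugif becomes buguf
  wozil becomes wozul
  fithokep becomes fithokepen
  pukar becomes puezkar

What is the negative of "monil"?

pukar and kevgur both end in -r yet inflect differently (puezkar, kevguren), so the final letter is not what conditions the rule; the last vowel is.
"monil" has last vowel 'i'. The stems whose last vowel is 'i' (bugif → buguf, zumranip → zumranup, wozil → wozul) change the last vowel to 'u'.
So monil → monul.

monul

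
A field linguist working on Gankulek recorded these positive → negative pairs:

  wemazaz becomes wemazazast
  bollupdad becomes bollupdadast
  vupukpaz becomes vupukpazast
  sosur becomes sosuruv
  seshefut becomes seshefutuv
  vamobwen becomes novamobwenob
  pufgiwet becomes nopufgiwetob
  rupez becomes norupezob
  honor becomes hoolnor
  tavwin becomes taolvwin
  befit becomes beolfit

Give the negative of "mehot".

meolhot

seshefut and pufgiwet both end in -t yet inflect differently (seshefutuv, nopufgiwetob), so the final letter is not what conditions the rule; the last vowel is.
"mehot" has last vowel 'o'. The one such stem in the data (honor → hoolnor) inserts -ol- after the first vowel (as do tavwin, befit), so the same rule applies.
The other patterns: stems whose last vowel is 'a' add -ast; stems whose last vowel is 'u' add -uv; stems whose last vowel is 'e' add no- … -ob around the stem.
So mehot → meolhot.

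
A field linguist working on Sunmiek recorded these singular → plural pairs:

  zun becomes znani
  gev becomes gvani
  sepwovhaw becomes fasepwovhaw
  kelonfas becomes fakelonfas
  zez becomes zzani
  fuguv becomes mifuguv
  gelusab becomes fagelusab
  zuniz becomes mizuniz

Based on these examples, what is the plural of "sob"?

zez and zuniz both end in -z yet inflect differently (zzani, mizuniz), so the final letter is not what conditions the rule; the number of vowels is.
"sob" has 1 vowel. The stems with 1 vowel (zez → zzani, zun → znani, gev → gvani) delete the last vowel and add -ani.
The other patterns: stems with 2 vowels add the prefix mi-; stems with 3 vowels add the prefix fa-.
So sob → sbani.

sbani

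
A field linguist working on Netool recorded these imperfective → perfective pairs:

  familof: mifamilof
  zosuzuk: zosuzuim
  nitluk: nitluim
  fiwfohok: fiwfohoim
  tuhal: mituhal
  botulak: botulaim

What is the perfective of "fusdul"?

mifusdul

botulak and tuhal both have last vowel 'a' yet inflect differently (botulaim, mituhal), so the last vowel is not what conditions the rule; the final letter is.
"fusdul" ends in -l. The one such stem in the data (tuhal → mituhal) adds the prefix mi-, so the same rule applies.
So fusdul → mifusdul.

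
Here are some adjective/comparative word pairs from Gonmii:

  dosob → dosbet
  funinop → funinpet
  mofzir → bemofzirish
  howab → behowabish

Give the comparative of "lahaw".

belahawish

dosob and howab both end in -b yet inflect differently (dosbet, behowabish), so the final letter is not what conditions the rule; the last vowel is.
"lahaw" has last vowel 'a'. The one such stem in the data (howab → behowabish) adds be- … -ish around the stem, so the same rule applies.
The other pattern: stems whose last vowel is 'o' delete the last vowel and add -et.
So lahaw → belahawish.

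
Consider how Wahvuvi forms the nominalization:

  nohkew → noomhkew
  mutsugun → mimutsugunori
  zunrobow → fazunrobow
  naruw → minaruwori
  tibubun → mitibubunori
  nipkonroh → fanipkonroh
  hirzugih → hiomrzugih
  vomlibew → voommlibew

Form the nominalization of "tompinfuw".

zunrobow and naruw both end in -w yet inflect differently (fazunrobow, minaruwori), so the final letter is not what conditions the rule; the last vowel is.
"tompinfuw" has last vowel 'u'. The stems whose last vowel is 'u' (mutsugun → mimutsugunori, naruw → minaruwori, tibubun → mitibubunori) add mi- … -ori around the stem.
So tompinfuw → mitompinfuwori.

mitompinfuwori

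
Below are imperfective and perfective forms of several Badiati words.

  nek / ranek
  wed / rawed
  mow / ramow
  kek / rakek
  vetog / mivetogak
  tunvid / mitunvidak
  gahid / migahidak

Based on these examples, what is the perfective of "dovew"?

midovewak

"dovew" has 2 vowels. The stems with 2 vowels (vetog → mivetogak, tunvid → mitunvidak, gahid → migahidak) add mi- … -ak around the stem.
So dovew → midovewak.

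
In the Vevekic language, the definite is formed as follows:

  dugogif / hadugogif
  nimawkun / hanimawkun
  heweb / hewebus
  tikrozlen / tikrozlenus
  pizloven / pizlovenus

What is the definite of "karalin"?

hakaralin

tikrozlen and nimawkun both end in -n yet inflect differently (tikrozlenus, hanimawkun), so the final letter is not what conditions the rule; the last vowel is.
"karalin" has last vowel 'i'. The one such stem in the data (dugogif → hadugogif) adds the prefix ha-, so the same rule applies.
The other pattern: stems whose last vowel is 'e' add -us.
So karalin → hakaralin.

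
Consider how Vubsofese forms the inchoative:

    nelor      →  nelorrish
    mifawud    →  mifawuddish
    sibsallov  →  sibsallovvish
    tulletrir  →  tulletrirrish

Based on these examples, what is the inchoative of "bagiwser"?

Every pair shown (nelor → nelorrish, mifawud → mifawuddish, sibsallov → sibsallovvish, …) follows the same rule: double the final consonant and add -ish.
So bagiwser → bagiwserrish.

bagiwserrish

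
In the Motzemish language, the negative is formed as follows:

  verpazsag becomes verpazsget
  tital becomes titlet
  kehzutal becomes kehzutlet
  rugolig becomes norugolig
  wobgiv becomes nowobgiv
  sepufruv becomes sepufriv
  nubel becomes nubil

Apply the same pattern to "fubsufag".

fubsufget

"fubsufag" has last vowel 'a'. The stems whose last vowel is 'a' (verpazsag → verpazsget, tital → titlet, kehzutal → kehzutlet) delete the last vowel and add -et.
So fubsufag → fubsufget.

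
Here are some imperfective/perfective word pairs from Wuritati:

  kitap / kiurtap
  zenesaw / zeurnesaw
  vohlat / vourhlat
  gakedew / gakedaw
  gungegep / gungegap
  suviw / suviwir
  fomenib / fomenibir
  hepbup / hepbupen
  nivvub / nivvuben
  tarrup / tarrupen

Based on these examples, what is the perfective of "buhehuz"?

zenesaw and gakedew both end in -w yet inflect differently (zeurnesaw, gakedaw), so the final letter is not what conditions the rule; the last vowel is.
"buhehuz" has last vowel 'u'. The stems whose last vowel is 'u' (hepbup → hepbupen, nivvub → nivvuben, tarrup → tarrupen) add -en.
The other patterns: stems whose last vowel is 'a' insert -ur- after the first vowel; stems whose last vowel is 'e' change the last vowel to 'a'; stems whose last vowel is 'i' add -ir.
So buhehuz → buhehuzen.

buhehuzen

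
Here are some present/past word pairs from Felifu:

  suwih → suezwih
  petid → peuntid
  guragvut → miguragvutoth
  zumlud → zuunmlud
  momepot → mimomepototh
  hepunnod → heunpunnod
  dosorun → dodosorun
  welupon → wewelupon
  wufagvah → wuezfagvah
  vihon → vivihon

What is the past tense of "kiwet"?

guragvut and zumlud both have last vowel 'u' yet inflect differently (miguragvutoth, zuunmlud), so the last vowel is not what conditions the rule; the final letter is.
"kiwet" ends in -t. The stems ending in -t (momepot → mimomepototh, guragvut → miguragvutoth) add mi- … -oth around the stem.
So kiwet → mikiwetoth.

mikiwetoth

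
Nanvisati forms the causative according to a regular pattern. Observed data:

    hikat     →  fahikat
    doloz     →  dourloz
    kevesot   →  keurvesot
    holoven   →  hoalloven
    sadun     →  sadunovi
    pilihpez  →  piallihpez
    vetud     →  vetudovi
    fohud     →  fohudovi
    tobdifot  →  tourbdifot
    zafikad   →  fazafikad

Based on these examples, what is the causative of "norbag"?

sadun and holoven both end in -n yet inflect differently (sadunovi, hoalloven), so the final letter is not what conditions the rule; the last vowel is.
"norbag" has last vowel 'a'. The stems whose last vowel is 'a' (zafikad → fazafikad, hikat → fahikat) add the prefix fa-.
The other patterns: stems whose last vowel is 'o' insert -ur- after the first vowel; stems whose last vowel is 'u' add -ovi; stems whose last vowel is 'e' insert -al- after the first vowel.
So norbag → fanorbag.

fanorbag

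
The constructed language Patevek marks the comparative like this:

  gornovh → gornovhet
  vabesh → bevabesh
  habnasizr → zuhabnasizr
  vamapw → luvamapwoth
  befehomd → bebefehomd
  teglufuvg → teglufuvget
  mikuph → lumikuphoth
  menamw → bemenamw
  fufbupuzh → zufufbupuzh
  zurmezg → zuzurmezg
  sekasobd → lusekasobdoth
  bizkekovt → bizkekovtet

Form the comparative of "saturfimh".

vabesh and gornovh both end in -h yet inflect differently (bevabesh, gornovhet), so the final letter is not what conditions the rule; the second-to-last letter is.
"saturfimh" has second-to-last letter 'm'. The stems whose second-to-last letter is 'm' (befehomd → bebefehomd, menamw → bemenamw) add the prefix be-.
The other patterns: stems whose second-to-last letter is 'v' add -et; stems whose second-to-last letter is 'z' add the prefix zu-; stems whose second-to-last letter is 'b' or 'p' add lu- … -oth around the stem.
So saturfimh → besaturfimh.

besaturfimh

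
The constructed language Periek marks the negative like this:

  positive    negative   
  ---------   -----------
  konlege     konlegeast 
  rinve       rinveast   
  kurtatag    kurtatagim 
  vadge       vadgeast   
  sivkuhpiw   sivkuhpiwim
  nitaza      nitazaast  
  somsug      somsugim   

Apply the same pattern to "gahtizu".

gahtizuast

nitaza and kurtatag both have last vowel 'a' yet inflect differently (nitazaast, kurtatagim), so the last vowel is not what conditions the rule; whether the stem ends in a vowel or a consonant is.
"gahtizu" ends in a vowel. The stems ending in a vowel (vadge → vadgeast, rinve → rinveast, nitaza → nitazaast) add -ast.
The other pattern: stems ending in a consonant add -im.
So gahtizu → gahtizuast.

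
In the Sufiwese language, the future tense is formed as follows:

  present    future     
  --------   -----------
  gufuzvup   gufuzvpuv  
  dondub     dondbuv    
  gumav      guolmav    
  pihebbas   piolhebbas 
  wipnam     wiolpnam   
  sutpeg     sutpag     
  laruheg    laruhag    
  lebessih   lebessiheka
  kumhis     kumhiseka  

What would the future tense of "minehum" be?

pihebbas and kumhis both end in -s yet inflect differently (piolhebbas, kumhiseka), so the final letter is not what conditions the rule; the last vowel is.
"minehum" has last vowel 'u'. The stems whose last vowel is 'u' (gufuzvup → gufuzvpuv, dondub → dondbuv) delete the last vowel and add -uv.
The other patterns: stems whose last vowel is 'a' insert -ol- after the first vowel; stems whose last vowel is 'e' change the last vowel to 'a'; stems whose last vowel is 'i' add -eka.
So minehum → minehmuv.

minehmuv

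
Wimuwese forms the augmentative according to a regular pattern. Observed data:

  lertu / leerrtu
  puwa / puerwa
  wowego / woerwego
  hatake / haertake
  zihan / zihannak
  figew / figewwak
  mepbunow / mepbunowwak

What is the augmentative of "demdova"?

deermdova

puwa and zihan both have last vowel 'a' yet inflect differently (puerwa, zihannak), so the last vowel is not what conditions the rule; whether the stem ends in a vowel or a consonant is.
"demdova" ends in a vowel. The stems ending in a vowel (lertu → leerrtu, puwa → puerwa, wowego → woerwego) insert -er- after the first vowel.
The other pattern: stems ending in a consonant double the final consonant and add -ak.
So demdova → deermdova.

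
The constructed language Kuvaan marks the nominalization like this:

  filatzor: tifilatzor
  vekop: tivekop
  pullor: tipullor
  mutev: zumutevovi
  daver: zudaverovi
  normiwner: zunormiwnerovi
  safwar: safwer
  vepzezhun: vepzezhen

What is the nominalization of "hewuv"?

hewev

filatzor and daver both end in -r yet inflect differently (tifilatzor, zudaverovi), so the final letter is not what conditions the rule; the last vowel is.
"hewuv" has last vowel 'u'. The one such stem in the data (vepzezhun → vepzezhen) changes the last vowel to 'e' (as does safwar), so the same rule applies.
The other patterns: stems whose last vowel is 'o' add the prefix ti-; stems whose last vowel is 'e' add zu- … -ovi around the stem.
So hewuv → hewev.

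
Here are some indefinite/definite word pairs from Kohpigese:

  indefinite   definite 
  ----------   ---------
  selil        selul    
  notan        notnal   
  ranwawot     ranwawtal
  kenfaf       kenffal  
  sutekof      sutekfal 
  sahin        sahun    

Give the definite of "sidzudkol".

sahin and notan both end in -n yet inflect differently (sahun, notnal), so the final letter is not what conditions the rule; the last vowel is.
"sidzudkol" has last vowel 'o'. The stems whose last vowel is 'o' (sutekof → sutekfal, ranwawot → ranwawtal) delete the last vowel and add -al.
The other pattern: stems whose last vowel is 'i' change the last vowel to 'u'.
So sidzudkol → sidzudklal.

sidzudklal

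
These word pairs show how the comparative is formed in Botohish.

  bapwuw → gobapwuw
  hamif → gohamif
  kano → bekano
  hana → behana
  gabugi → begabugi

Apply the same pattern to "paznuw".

gopaznuw

"paznuw" ends in a consonant. The stems ending in a consonant (bapwuw → gobapwuw, hamif → gohamif) add the prefix go-.
The other pattern: stems ending in a vowel add the prefix be-.
So paznuw → gopaznuw.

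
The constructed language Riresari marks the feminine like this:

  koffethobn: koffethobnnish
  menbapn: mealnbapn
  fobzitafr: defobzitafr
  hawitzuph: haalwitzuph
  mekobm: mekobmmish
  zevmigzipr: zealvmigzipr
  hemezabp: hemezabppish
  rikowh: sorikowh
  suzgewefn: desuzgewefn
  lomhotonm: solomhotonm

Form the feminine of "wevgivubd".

wevgivubddish

menbapn and koffethobn both end in -n yet inflect differently (mealnbapn, koffethobnnish), so the final letter is not what conditions the rule; the second-to-last letter is.
"wevgivubd" has second-to-last letter 'b'. The stems whose second-to-last letter is 'b' (mekobm → mekobmmish, hemezabp → hemezabppish, koffethobn → koffethobnnish) double the final consonant and add -ish.
So wevgivubd → wevgivubddish.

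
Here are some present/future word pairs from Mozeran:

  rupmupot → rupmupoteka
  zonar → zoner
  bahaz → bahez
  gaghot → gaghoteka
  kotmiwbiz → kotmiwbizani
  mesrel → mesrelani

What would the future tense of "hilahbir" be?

hilahbirani

bahaz and kotmiwbiz both end in -z yet inflect differently (bahez, kotmiwbizani), so the final letter is not what conditions the rule; the last vowel is.
"hilahbir" has last vowel 'i'. The one such stem in the data (kotmiwbiz → kotmiwbizani) adds -ani, so the same rule applies.
So hilahbir → hilahbirani.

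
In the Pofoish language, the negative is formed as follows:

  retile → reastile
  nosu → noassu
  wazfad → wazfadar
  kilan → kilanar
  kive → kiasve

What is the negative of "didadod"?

didadodar

kilan and kive both begin with k- yet inflect differently (kilanar, kiasve), so the first letter is not what conditions the rule; whether the stem ends in a vowel or a consonant is.
"didadod" ends in a consonant. The stems ending in a consonant (wazfad → wazfadar, kilan → kilanar) add -ar.
The other pattern: stems ending in a vowel insert -as- after the first vowel.
So didadod → didadodar.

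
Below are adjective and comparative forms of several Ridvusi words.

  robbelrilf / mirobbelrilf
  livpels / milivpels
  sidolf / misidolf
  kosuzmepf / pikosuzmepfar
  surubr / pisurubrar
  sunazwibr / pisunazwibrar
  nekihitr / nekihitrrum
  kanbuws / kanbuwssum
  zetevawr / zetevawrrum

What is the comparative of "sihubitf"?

sihubitffum

robbelrilf and kosuzmepf both end in -f yet inflect differently (mirobbelrilf, pikosuzmepfar), so the final letter is not what conditions the rule; the second-to-last letter is.
"sihubitf" has second-to-last letter 't'. The one such stem in the data (nekihitr → nekihitrrum) doubles the final consonant and adds -um (as do kanbuws, zetevawr), so the same rule applies.
The other patterns: stems whose second-to-last letter is 'l' add the prefix mi-; stems whose second-to-last letter is 'b' or 'p' add pi- … -ar around the stem.
So sihubitf → sihubitffum.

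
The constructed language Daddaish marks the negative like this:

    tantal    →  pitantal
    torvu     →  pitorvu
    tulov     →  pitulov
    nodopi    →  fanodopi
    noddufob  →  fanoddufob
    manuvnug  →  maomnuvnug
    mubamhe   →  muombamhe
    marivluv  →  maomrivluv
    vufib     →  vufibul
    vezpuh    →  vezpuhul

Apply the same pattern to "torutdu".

tulov and marivluv both end in -v yet inflect differently (pitulov, maomrivluv), so the final letter is not what conditions the rule; the first letter is.
"torutdu" begins with t-. The stems beginning with t- (tantal → pitantal, torvu → pitorvu, tulov → pitulov) add the prefix pi-.
The other patterns: stems beginning with n- add the prefix fa-; stems beginning with m- insert -om- after the first vowel; stems beginning with v- add -ul.
So torutdu → pitorutdu.

pitorutdu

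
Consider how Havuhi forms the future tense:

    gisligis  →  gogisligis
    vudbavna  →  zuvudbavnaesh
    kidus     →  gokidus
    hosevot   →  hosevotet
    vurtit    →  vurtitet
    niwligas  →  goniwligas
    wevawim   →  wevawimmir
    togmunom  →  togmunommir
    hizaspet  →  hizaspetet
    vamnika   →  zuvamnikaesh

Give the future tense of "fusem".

fusemmir

wevawim and gisligis both have last vowel 'i' yet inflect differently (wevawimmir, gogisligis), so the last vowel is not what conditions the rule; the final letter is.
"fusem" ends in -m. The stems ending in -m (togmunom → togmunommir, wevawim → wevawimmir) double the final consonant and add -ir.
The other patterns: stems ending in -s add the prefix go-; stems ending in -t add -et; stems ending in -a add zu- … -esh around the stem.
So fusem → fusemmir.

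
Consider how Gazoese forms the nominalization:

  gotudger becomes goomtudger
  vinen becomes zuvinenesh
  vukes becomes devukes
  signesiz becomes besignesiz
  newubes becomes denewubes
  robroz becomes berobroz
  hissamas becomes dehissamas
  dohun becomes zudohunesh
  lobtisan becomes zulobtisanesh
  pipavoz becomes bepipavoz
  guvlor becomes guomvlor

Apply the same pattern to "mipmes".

"mipmes" ends in -s. The stems ending in -s (vukes → devukes, hissamas → dehissamas, newubes → denewubes) add the prefix de-.
The other patterns: stems ending in -n add zu- … -esh around the stem; stems ending in -z add the prefix be-; stems ending in -r insert -om- after the first vowel.
So mipmes → demipmes.

demipmes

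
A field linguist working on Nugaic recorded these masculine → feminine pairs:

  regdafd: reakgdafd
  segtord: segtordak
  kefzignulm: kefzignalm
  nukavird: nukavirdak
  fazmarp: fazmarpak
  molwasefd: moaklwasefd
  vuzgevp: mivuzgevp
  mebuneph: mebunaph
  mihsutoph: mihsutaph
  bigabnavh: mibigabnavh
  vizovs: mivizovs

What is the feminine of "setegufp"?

seaktegufp

"setegufp" has second-to-last letter 'f'. The stems whose second-to-last letter is 'f' (regdafd → reakgdafd, molwasefd → moaklwasefd) insert -ak- after the first vowel.
So setegufp → seaktegufp.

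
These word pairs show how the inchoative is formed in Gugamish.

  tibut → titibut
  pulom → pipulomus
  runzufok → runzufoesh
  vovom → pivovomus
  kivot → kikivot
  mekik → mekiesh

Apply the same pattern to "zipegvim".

pizipegvimus

runzufok and vovom both have last vowel 'o' yet inflect differently (runzufoesh, pivovomus), so the last vowel is not what conditions the rule; the final letter is.
"zipegvim" ends in -m. The stems ending in -m (vovom → pivovomus, pulom → pipulomus) add pi- … -us around the stem.
The other patterns: stems ending in -k drop the final letter and add -esh; stems ending in -t repeat the first consonant+vowel as a prefix.
So zipegvim → pizipegvimus.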